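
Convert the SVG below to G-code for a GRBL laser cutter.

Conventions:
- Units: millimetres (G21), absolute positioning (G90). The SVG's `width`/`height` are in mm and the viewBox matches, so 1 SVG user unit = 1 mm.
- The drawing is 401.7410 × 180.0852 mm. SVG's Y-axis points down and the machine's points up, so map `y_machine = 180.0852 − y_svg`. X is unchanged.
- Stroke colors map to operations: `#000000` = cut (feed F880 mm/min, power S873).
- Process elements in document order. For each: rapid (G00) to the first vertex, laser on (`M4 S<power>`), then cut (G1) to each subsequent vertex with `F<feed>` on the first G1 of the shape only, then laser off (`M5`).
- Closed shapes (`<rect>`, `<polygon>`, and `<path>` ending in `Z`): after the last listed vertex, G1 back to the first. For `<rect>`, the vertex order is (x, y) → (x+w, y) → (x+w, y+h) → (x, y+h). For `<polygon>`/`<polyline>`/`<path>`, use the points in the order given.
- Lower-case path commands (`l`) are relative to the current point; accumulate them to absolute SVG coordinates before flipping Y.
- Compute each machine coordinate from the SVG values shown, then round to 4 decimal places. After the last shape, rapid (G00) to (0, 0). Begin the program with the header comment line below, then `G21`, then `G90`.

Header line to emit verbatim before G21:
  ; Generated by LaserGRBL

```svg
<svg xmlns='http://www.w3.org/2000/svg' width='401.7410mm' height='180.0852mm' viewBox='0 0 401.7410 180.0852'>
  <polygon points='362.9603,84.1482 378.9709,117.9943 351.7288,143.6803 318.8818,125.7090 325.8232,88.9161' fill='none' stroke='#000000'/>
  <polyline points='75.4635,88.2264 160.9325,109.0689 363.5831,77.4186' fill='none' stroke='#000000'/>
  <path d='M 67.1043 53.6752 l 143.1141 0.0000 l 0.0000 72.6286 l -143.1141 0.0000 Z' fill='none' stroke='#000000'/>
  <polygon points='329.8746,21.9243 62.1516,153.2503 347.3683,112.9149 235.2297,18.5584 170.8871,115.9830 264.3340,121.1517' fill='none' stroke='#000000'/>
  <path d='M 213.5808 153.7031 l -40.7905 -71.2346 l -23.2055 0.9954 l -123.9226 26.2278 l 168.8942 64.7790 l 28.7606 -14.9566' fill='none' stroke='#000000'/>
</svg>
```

1 u = 1 mm; y_m = 180.0852 − y.

[1] `<polygon>` regular polygon, #000000→cut S873 F880: (362.9603,95.9370) → (378.9709,62.0909) → (351.7288,36.4049) → (318.8818,54.3762) → (325.8232,91.1691) → (362.9603,95.9370) (closed)

[2] `<polyline>` open polyline, #000000→cut S873 F880: (75.4635,91.8588) → (160.9325,71.0163) → (363.5831,102.6666)

[3] `<path>` rectangle, #000000→cut S873 F880: (67.1043,126.4100) → (210.2184,126.4100) → (210.2184,53.7814) → (67.1043,53.7814) → (67.1043,126.4100) (closed)

[4] `<polygon>` closed polygon, #000000→cut S873 F880: (329.8746,158.1609) → (62.1516,26.8349) → (347.3683,67.1703) → (235.2297,161.5268) → (170.8871,64.1022) → (264.3340,58.9335) → (329.8746,158.1609) (closed)

[5] `<path>` open polyline, #000000→cut S873 F880: (213.5808,26.3821) → (172.7903,97.6167) → (149.5848,96.6213) → (25.6622,70.3935) → (194.5564,5.6145) → (223.3170,20.5711)

; Generated by LaserGRBL
G21
G90
G00 X362.9603 Y95.9370
M4 S873
G1 X378.9709 Y62.0909 F880
G1 X351.7288 Y36.4049
G1 X318.8818 Y54.3762
G1 X325.8232 Y91.1691
G1 X362.9603 Y95.9370
M5
G00 X75.4635 Y91.8588
M4 S873
G1 X160.9325 Y71.0163 F880
G1 X363.5831 Y102.6666
M5
G00 X67.1043 Y126.4100
M4 S873
G1 X210.2184 Y126.4100 F880
G1 X210.2184 Y53.7814
G1 X67.1043 Y53.7814
G1 X67.1043 Y126.4100
M5
G00 X329.8746 Y158.1609
M4 S873
G1 X62.1516 Y26.8349 F880
G1 X347.3683 Y67.1703
G1 X235.2297 Y161.5268
G1 X170.8871 Y64.1022
G1 X264.3340 Y58.9335
G1 X329.8746 Y158.1609
M5
G00 X213.5808 Y26.3821
M4 S873
G1 X172.7903 Y97.6167 F880
G1 X149.5848 Y96.6213
G1 X25.6622 Y70.3935
G1 X194.5564 Y5.6145
G1 X223.3170 Y20.5711
M5
G00 X0.0000 Y0.0000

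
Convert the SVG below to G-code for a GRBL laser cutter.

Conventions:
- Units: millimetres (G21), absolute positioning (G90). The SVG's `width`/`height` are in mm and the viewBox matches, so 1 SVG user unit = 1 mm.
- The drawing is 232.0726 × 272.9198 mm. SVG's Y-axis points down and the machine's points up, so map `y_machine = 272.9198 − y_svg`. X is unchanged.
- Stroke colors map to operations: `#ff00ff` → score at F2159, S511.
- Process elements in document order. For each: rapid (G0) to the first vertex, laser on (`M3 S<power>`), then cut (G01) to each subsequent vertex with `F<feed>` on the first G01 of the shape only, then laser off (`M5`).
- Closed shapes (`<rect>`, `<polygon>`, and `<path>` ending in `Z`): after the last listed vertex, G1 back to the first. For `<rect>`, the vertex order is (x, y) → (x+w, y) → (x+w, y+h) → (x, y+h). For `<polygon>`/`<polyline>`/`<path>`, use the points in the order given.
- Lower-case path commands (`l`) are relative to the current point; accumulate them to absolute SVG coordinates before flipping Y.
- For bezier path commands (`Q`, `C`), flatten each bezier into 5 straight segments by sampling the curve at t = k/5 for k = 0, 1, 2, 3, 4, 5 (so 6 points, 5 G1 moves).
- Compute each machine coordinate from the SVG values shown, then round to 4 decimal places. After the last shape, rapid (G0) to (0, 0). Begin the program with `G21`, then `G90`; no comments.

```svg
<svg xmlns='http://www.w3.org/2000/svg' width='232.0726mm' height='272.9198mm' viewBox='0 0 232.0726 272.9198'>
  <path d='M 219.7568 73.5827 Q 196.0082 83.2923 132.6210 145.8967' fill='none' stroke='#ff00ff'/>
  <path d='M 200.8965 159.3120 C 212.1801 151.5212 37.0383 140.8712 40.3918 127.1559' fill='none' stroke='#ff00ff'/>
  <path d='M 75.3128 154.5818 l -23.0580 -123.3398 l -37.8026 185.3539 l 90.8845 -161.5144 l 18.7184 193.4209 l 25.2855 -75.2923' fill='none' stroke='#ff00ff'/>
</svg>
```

viewBox `0 0 232.0726 272.9198` with mm width/height → 1 unit = 1 mm. Flip: y_m = 272.9198 − y_svg.

**Shape 1** — `<path>` quadratic bezier, stroke `#ff00ff` → score (S511, F2159). Control points (SVG): P0=(219.7568,73.5827), P1=(196.0082,83.2923), P2=(132.6210,145.8967); sampled at t=k/5. Machine vertices: (219.7568,199.3371) → (208.6718,193.3375) → (194.4157,183.1063) → (176.9886,168.6435) → (156.3903,149.9491) → (132.6210,127.0231). Open path.

**Shape 2** — `<path>` cubic bezier, stroke `#ff00ff` → score (S511, F2159). Control points (SVG): P0=(200.8965,159.3120), P1=(212.1801,151.5212), P2=(37.0383,140.8712), P3=(40.3918,127.1559); sampled at t=k/5. Machine vertices: (200.8965,113.6078) → (188.2150,118.6270) → (148.3076,124.3424) → (98.6904,130.7637) → (56.8798,137.9009) → (40.3918,145.7639). Open path.

**Shape 3** — `<path>` open polyline, stroke `#ff00ff` → score (S511, F2159). Machine vertices: (75.3128,118.3380) → (52.2548,241.6778) → (14.4522,56.3239) → (105.3367,217.8383) → (124.0551,24.4174) → (149.3406,99.7097). Open path.

G21
G90
G0 X219.7568 Y199.3371
M3 S511
G01 X208.6718 Y193.3375 F2159
G01 X194.4157 Y183.1063
G01 X176.9886 Y168.6435
G01 X156.3903 Y149.9491
G01 X132.6210 Y127.0231
M5
G0 X200.8965 Y113.6078
M3 S511
G01 X188.2150 Y118.6270 F2159
G01 X148.3076 Y124.3424
G01 X98.6904 Y130.7637
G01 X56.8798 Y137.9009
G01 X40.3918 Y145.7639
M5
G0 X75.3128 Y118.3380
M3 S511
G01 X52.2548 Y241.6778 F2159
G01 X14.4522 Y56.3239
G01 X105.3367 Y217.8383
G01 X124.0551 Y24.4174
G01 X149.3406 Y99.7097
M5
G0 X0.0000 Y0.0000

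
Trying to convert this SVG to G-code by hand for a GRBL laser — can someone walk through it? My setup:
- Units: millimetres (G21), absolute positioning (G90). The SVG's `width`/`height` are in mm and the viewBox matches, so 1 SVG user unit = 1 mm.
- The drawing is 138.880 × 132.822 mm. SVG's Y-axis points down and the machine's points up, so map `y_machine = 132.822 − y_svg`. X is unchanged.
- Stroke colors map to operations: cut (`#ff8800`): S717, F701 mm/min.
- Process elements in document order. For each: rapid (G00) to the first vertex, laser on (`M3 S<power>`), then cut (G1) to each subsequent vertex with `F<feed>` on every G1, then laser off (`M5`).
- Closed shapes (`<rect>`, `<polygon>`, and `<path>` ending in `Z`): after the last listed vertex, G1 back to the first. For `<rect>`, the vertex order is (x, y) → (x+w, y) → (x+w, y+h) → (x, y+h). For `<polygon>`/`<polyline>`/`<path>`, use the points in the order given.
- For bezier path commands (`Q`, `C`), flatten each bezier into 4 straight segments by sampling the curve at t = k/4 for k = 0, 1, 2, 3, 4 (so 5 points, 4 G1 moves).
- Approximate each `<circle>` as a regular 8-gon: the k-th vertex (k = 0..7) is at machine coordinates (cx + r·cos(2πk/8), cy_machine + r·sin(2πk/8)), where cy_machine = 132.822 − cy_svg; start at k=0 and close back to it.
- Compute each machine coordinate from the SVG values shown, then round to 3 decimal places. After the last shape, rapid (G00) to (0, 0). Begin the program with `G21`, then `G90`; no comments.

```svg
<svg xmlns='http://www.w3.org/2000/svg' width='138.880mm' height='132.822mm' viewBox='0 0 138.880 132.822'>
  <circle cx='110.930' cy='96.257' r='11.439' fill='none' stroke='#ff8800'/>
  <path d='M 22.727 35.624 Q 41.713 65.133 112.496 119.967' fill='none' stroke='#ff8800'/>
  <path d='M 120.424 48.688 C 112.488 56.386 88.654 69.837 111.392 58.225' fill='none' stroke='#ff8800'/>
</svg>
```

G21
G90
G00 X122.369 Y36.565
M3 S717
G1 X119.019 Y44.654 F701
G1 X110.930 Y48.004 F701
G1 X102.841 Y44.654 F701
G1 X99.491 Y36.565 F701
G1 X102.841 Y28.476 F701
G1 X110.930 Y25.126 F701
G1 X119.019 Y28.476 F701
G1 X122.369 Y36.565 F701
M5
G00 X22.727 Y97.198
M3 S717
G1 X35.457 Y80.861 F701
G1 X54.662 Y61.358 F701
G1 X80.342 Y38.689 F701
G1 X112.496 Y12.855 F701
M5
G00 X120.424 Y84.134
M3 S717
G1 X112.467 Y77.763 F701
G1 X104.405 Y72.124 F701
G1 X102.095 Y70.106 F701
G1 X111.392 Y74.597 F701
M5
G00 X0.000 Y0.000

viewBox `0 0 138.880 132.822` with mm width/height → 1 unit = 1 mm. Flip: y_m = 132.822 − y_svg.

**Shape 1** — `<circle>` circle, stroke `#ff8800` → cut (S717, F701). Machine vertices: (122.369,36.565) → (119.019,44.654) → (110.930,48.004) → (102.841,44.654) → (99.491,36.565) → (102.841,28.476) → (110.930,25.126) → (119.019,28.476) → (122.369,36.565). Closed: final G1 returns to the first vertex.

**Shape 2** — `<path>` quadratic bezier, stroke `#ff8800` → cut (S717, F701). Control points (SVG): P0=(22.727,35.624), P1=(41.713,65.133), P2=(112.496,119.967); sampled at t=k/4. Machine vertices: (22.727,97.198) → (35.457,80.861) → (54.662,61.358) → (80.342,38.689) → (112.496,12.855). Open path.

**Shape 3** — `<path>` cubic bezier, stroke `#ff8800` → cut (S717, F701). Control points (SVG): P0=(120.424,48.688), P1=(112.488,56.386), P2=(88.654,69.837), P3=(111.392,58.225); sampled at t=k/4. Machine vertices: (120.424,84.134) → (112.467,77.763) → (104.405,72.124) → (102.095,70.106) → (111.392,74.597). Open path.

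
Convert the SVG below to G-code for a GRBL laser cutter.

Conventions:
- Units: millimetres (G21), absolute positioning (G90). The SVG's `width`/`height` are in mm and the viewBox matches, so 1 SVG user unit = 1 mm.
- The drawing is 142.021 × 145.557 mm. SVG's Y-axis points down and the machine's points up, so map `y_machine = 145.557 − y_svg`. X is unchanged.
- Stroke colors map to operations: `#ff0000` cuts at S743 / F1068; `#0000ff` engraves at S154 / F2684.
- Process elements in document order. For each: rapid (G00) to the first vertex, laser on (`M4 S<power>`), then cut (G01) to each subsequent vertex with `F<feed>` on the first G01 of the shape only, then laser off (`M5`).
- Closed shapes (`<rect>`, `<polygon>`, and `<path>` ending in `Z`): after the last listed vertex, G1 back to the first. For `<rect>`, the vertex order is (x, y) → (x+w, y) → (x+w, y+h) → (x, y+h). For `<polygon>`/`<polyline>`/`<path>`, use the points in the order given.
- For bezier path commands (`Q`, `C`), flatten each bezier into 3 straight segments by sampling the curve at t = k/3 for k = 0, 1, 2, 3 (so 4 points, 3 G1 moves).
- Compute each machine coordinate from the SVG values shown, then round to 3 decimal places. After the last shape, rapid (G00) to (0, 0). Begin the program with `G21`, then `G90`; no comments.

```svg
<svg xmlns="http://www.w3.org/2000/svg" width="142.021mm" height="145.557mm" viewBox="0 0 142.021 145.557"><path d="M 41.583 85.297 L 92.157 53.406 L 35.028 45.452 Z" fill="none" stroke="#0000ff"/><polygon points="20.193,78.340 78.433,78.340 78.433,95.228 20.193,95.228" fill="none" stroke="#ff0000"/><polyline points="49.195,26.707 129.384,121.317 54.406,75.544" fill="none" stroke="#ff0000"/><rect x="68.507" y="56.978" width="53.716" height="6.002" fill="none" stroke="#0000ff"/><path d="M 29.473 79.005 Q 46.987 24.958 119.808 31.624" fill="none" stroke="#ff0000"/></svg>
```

Since the viewBox matches the mm dimensions, user units are millimetres directly. The only transform is the Y-flip y_m = 145.557 − y_svg.

Shape 1 is a closed polygon drawn with `<path>`. Its stroke #0000ff means engrave at S154, F2684. After flipping Y the toolpath is (41.583,60.260) → (92.157,92.151) → (35.028,100.105) → (41.583,60.260), returning to the start.

Shape 2 is a rectangle drawn with `<polygon>`. Its stroke #ff0000 means cut at S743, F1068. After flipping Y the toolpath is (20.193,67.217) → (78.433,67.217) → (78.433,50.329) → (20.193,50.329) → (20.193,67.217), returning to the start.

Shape 3 is a open polyline drawn with `<polyline>`. Its stroke #ff0000 means cut at S743, F1068. After flipping Y the toolpath is (49.195,118.850) → (129.384,24.240) → (54.406,70.013).

Shape 4 is a rectangle drawn with `<rect>`. Its stroke #0000ff means engrave at S154, F2684. After flipping Y the toolpath is (68.507,88.579) → (122.223,88.579) → (122.223,82.577) → (68.507,82.577) → (68.507,88.579), returning to the start.

Shape 5 is a quadratic bezier drawn with `<path>`. Its stroke #ff0000 means cut at S743, F1068. After flipping Y the toolpath is (29.473,66.552) → (47.294,95.837) → (77.406,111.631) → (119.808,113.933).

G21
G90
G00 X41.583 Y60.260
M4 S154
G01 X92.157 Y92.151 F2684
G01 X35.028 Y100.105
G01 X41.583 Y60.260
M5
G00 X20.193 Y67.217
M4 S743
G01 X78.433 Y67.217 F1068
G01 X78.433 Y50.329
G01 X20.193 Y50.329
G01 X20.193 Y67.217
M5
G00 X49.195 Y118.850
M4 S743
G01 X129.384 Y24.240 F1068
G01 X54.406 Y70.013
M5
G00 X68.507 Y88.579
M4 S154
G01 X122.223 Y88.579 F2684
G01 X122.223 Y82.577
G01 X68.507 Y82.577
G01 X68.507 Y88.579
M5
G00 X29.473 Y66.552
M4 S743
G01 X47.294 Y95.837 F1068
G01 X77.406 Y111.631
G01 X119.808 Y113.933
M5
G00 X0.000 Y0.000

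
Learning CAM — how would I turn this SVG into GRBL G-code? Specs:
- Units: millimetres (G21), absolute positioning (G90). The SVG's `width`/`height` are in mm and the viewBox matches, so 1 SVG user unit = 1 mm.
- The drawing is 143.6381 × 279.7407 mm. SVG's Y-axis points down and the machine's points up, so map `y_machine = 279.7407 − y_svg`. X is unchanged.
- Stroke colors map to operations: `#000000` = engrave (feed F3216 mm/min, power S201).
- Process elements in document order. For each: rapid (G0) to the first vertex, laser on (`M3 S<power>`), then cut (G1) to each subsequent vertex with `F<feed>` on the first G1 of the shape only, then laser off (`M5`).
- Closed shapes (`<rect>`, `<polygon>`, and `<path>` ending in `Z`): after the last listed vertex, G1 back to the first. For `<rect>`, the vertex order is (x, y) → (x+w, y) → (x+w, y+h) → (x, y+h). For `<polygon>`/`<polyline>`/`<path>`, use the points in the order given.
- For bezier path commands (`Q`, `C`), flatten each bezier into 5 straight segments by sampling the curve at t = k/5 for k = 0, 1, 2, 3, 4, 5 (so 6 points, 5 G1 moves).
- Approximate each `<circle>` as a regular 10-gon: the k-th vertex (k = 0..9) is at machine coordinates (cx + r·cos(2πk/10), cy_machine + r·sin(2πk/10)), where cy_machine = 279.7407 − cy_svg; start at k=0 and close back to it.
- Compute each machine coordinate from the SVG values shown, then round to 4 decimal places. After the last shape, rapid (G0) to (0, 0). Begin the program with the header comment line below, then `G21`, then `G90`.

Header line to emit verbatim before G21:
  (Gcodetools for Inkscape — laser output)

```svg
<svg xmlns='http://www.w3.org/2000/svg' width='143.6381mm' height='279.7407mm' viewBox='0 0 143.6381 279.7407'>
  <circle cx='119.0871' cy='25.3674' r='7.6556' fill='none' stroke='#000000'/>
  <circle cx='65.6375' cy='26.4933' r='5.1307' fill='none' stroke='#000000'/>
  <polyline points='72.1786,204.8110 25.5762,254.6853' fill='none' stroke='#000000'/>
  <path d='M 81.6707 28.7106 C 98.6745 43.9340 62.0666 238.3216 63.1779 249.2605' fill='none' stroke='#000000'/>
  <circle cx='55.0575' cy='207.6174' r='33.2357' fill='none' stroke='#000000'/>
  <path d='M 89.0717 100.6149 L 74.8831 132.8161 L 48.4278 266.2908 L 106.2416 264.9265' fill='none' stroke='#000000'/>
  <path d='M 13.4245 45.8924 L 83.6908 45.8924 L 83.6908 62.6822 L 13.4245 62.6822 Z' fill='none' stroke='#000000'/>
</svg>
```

1 u = 1 mm; y_m = 279.7407 − y.

[1] `<circle>` circle, #000000→engrave S201 F3216: (126.7427,254.3733) → (125.2806,258.8731) → (121.4528,261.6542) → (116.7214,261.6542) → (112.8936,258.8731) → (111.4315,254.3733) → (112.8936,249.8735) → (116.7214,247.0924) → (121.4528,247.0924) → (125.2806,249.8735) → (126.7427,254.3733) (closed)

[2] `<circle>` circle, #000000→engrave S201 F3216: (70.7682,253.2474) → (69.7883,256.2631) → (67.2230,258.1270) → (64.0520,258.1270) → (61.4867,256.2631) → (60.5068,253.2474) → (61.4867,250.2317) → (64.0520,248.3678) → (67.2230,248.3678) → (69.7883,250.2317) → (70.7682,253.2474) (closed)

[3] `<polyline>` line segment, #000000→engrave S201 F3216: (72.1786,74.9297) → (25.5762,25.0554)

[4] `<path>` cubic bezier, #000000→engrave S201 F3216: (81.6707,251.0301) → (86.1702,223.2973) → (82.1868,169.9704) → (74.1044,108.4550) → (66.3068,56.1565) → (63.1779,30.4802)

[5] `<circle>` circle, #000000→engrave S201 F3216: (88.2932,72.1233) → (81.9457,91.6588) → (65.3279,103.7323) → (44.7871,103.7323) → (28.1693,91.6588) → (21.8218,72.1233) → (28.1693,52.5878) → (44.7871,40.5143) → (65.3279,40.5143) → (81.9457,52.5878) → (88.2932,72.1233) (closed)

[6] `<path>` open polyline, #000000→engrave S201 F3216: (89.0717,179.1258) → (74.8831,146.9246) → (48.4278,13.4499) → (106.2416,14.8142)

[7] `<path>` rectangle, #000000→engrave S201 F3216: (13.4245,233.8483) → (83.6908,233.8483) → (83.6908,217.0585) → (13.4245,217.0585) → (13.4245,233.8483) (closed)

(Gcodetools for Inkscape — laser output)
G21
G90
G0 X126.7427 Y254.3733
M3 S201
G1 X125.2806 Y258.8731 F3216
G1 X121.4528 Y261.6542
G1 X116.7214 Y261.6542
G1 X112.8936 Y258.8731
G1 X111.4315 Y254.3733
G1 X112.8936 Y249.8735
G1 X116.7214 Y247.0924
G1 X121.4528 Y247.0924
G1 X125.2806 Y249.8735
G1 X126.7427 Y254.3733
M5
G0 X70.7682 Y253.2474
M3 S201
G1 X69.7883 Y256.2631 F3216
G1 X67.2230 Y258.1270
G1 X64.0520 Y258.1270
G1 X61.4867 Y256.2631
G1 X60.5068 Y253.2474
G1 X61.4867 Y250.2317
G1 X64.0520 Y248.3678
G1 X67.2230 Y248.3678
G1 X69.7883 Y250.2317
G1 X70.7682 Y253.2474
M5
G0 X72.1786 Y74.9297
M3 S201
G1 X25.5762 Y25.0554 F3216
M5
G0 X81.6707 Y251.0301
M3 S201
G1 X86.1702 Y223.2973 F3216
G1 X82.1868 Y169.9704
G1 X74.1044 Y108.4550
G1 X66.3068 Y56.1565
G1 X63.1779 Y30.4802
M5
G0 X88.2932 Y72.1233
M3 S201
G1 X81.9457 Y91.6588 F3216
G1 X65.3279 Y103.7323
G1 X44.7871 Y103.7323
G1 X28.1693 Y91.6588
G1 X21.8218 Y72.1233
G1 X28.1693 Y52.5878
G1 X44.7871 Y40.5143
G1 X65.3279 Y40.5143
G1 X81.9457 Y52.5878
G1 X88.2932 Y72.1233
M5
G0 X89.0717 Y179.1258
M3 S201
G1 X74.8831 Y146.9246 F3216
G1 X48.4278 Y13.4499
G1 X106.2416 Y14.8142
M5
G0 X13.4245 Y233.8483
M3 S201
G1 X83.6908 Y233.8483 F3216
G1 X83.6908 Y217.0585
G1 X13.4245 Y217.0585
G1 X13.4245 Y233.8483
M5
G0 X0.0000 Y0.0000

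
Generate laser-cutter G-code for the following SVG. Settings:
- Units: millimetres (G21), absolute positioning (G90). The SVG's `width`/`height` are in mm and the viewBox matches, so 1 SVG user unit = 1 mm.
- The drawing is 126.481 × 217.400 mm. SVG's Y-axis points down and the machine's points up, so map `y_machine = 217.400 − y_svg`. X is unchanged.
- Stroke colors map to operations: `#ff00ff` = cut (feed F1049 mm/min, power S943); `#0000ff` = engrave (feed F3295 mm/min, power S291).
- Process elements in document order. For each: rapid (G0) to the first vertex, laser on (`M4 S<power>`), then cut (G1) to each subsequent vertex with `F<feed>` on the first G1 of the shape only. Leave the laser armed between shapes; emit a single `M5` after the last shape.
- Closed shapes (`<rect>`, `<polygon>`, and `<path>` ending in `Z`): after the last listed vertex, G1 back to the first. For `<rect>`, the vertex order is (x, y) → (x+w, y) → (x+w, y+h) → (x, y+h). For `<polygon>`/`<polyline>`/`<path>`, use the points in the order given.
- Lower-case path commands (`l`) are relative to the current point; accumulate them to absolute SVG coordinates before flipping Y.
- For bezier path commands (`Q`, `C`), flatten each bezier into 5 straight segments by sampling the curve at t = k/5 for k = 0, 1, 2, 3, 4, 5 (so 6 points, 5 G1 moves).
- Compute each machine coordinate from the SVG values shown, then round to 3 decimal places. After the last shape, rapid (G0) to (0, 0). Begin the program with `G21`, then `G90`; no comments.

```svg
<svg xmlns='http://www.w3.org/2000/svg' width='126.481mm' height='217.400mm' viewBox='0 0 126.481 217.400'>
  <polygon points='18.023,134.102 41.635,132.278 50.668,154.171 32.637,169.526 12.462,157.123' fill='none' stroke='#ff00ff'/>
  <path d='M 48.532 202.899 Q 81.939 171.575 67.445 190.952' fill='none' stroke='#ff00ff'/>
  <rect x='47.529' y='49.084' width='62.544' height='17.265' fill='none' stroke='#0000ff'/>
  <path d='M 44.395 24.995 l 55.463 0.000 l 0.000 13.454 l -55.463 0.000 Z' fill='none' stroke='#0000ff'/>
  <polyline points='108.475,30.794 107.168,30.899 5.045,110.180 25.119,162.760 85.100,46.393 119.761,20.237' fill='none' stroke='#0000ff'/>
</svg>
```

G21
G90
G0 X18.023 Y83.298
M4 S943
G1 X41.635 Y85.122 F1049
G1 X50.668 Y63.229
G1 X32.637 Y47.874
G1 X12.462 Y60.277
G1 X18.023 Y83.298
G0 X48.532 Y14.501
M4 S943
G1 X59.979 Y25.003 F1049
G1 X67.593 Y31.448
G1 X71.376 Y33.837
G1 X71.327 Y32.171
G1 X67.445 Y26.448
G0 X47.529 Y168.316
M4 S291
G1 X110.073 Y168.316 F3295
G1 X110.073 Y151.051
G1 X47.529 Y151.051
G1 X47.529 Y168.316
G0 X44.395 Y192.405
M4 S291
G1 X99.858 Y192.405 F3295
G1 X99.858 Y178.951
G1 X44.395 Y178.951
G1 X44.395 Y192.405
G0 X108.475 Y186.606
M4 S291
G1 X107.168 Y186.501 F3295
G1 X5.045 Y107.220
G1 X25.119 Y54.640
G1 X85.100 Y171.007
G1 X119.761 Y197.163
M5
G0 X0.000 Y0.000

Since the viewBox matches the mm dimensions, user units are millimetres directly. The only transform is the Y-flip y_m = 217.400 − y_svg.

Shape 1 is a regular polygon drawn with `<polygon>`. Its stroke #ff00ff means cut at S943, F1049. After flipping Y the toolpath is (18.023,83.298) → (41.635,85.122) → (50.668,63.229) → (32.637,47.874) → (12.462,60.277) → (18.023,83.298), returning to the start.

Shape 2 is a quadratic bezier drawn with `<path>`. Its stroke #ff00ff means cut at S943, F1049. After flipping Y the toolpath is (48.532,14.501) → (59.979,25.003) → (67.593,31.448) → (71.376,33.837) → (71.327,32.171) → (67.445,26.448).

Shape 3 is a rectangle drawn with `<rect>`. Its stroke #0000ff means engrave at S291, F3295. After flipping Y the toolpath is (47.529,168.316) → (110.073,168.316) → (110.073,151.051) → (47.529,151.051) → (47.529,168.316), returning to the start.

Shape 4 is a rectangle drawn with `<path>`. Its stroke #0000ff means engrave at S291, F3295. After flipping Y the toolpath is (44.395,192.405) → (99.858,192.405) → (99.858,178.951) → (44.395,178.951) → (44.395,192.405), returning to the start.

Shape 5 is a open polyline drawn with `<polyline>`. Its stroke #0000ff means engrave at S291, F3295. After flipping Y the toolpath is (108.475,186.606) → (107.168,186.501) → (5.045,107.220) → (25.119,54.640) → (85.100,171.007) → (119.761,197.163).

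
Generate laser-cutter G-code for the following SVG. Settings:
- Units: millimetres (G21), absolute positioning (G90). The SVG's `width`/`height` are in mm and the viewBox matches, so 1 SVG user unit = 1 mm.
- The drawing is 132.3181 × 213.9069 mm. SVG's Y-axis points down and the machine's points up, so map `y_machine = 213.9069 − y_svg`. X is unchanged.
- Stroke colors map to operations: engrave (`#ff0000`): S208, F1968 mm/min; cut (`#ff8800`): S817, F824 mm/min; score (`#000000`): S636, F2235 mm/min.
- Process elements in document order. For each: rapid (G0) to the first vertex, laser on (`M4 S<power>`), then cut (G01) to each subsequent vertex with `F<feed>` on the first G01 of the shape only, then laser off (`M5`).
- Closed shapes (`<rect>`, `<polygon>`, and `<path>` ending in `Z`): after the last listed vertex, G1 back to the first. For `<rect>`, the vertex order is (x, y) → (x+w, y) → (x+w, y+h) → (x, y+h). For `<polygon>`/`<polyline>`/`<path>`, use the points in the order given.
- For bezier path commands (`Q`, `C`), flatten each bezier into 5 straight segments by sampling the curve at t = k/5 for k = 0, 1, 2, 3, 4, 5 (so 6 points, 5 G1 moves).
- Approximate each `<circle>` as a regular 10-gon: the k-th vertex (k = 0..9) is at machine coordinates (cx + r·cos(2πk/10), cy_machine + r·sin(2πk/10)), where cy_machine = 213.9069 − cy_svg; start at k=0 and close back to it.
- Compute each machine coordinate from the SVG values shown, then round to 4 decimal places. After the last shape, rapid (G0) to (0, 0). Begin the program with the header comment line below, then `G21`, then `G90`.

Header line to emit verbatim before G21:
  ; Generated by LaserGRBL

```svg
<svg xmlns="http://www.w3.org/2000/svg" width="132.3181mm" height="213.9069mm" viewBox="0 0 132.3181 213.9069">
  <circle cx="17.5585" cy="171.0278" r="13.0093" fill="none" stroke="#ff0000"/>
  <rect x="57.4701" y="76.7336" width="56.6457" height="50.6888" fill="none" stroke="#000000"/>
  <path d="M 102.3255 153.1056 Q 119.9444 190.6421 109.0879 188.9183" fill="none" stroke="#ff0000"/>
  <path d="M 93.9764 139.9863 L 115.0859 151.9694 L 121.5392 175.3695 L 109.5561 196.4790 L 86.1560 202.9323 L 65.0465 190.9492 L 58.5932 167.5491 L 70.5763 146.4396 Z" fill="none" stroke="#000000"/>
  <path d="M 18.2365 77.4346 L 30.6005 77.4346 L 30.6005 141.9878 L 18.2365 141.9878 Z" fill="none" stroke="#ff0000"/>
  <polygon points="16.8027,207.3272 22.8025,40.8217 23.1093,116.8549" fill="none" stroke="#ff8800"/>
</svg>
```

; Generated by LaserGRBL
G21
G90
G0 X30.5678 Y42.8791
M4 S208
G01 X28.0832 Y50.5258 F1968
G01 X21.5786 Y55.2517
G01 X13.5384 Y55.2517
G01 X7.0338 Y50.5258
G01 X4.5492 Y42.8791
G01 X7.0338 Y35.2324
G01 X13.5384 Y30.5065
G01 X21.5786 Y30.5065
G01 X28.0832 Y35.2324
G01 X30.5678 Y42.8791
M5
G0 X57.4701 Y137.1733
M4 S636
G01 X114.1158 Y137.1733 F2235
G01 X114.1158 Y86.4845
G01 X57.4701 Y86.4845
G01 X57.4701 Y137.1733
M5
G0 X102.3255 Y60.8013
M4 S208
G01 X108.2340 Y47.3571 F1968
G01 X111.8646 Y37.0537
G01 X113.2170 Y29.8912
G01 X112.2915 Y25.8695
G01 X109.0879 Y24.9886
M5
G0 X93.9764 Y73.9206
M4 S636
G01 X115.0859 Y61.9375 F2235
G01 X121.5392 Y38.5374
G01 X109.5561 Y17.4279
G01 X86.1560 Y10.9746
G01 X65.0465 Y22.9577
G01 X58.5932 Y46.3578
G01 X70.5763 Y67.4673
G01 X93.9764 Y73.9206
M5
G0 X18.2365 Y136.4723
M4 S208
G01 X30.6005 Y136.4723 F1968
G01 X30.6005 Y71.9191
G01 X18.2365 Y71.9191
G01 X18.2365 Y136.4723
M5
G0 X16.8027 Y6.5797
M4 S817
G01 X22.8025 Y173.0852 F824
G01 X23.1093 Y97.0520
G01 X16.8027 Y6.5797
M5
G0 X0.0000 Y0.0000

Since the viewBox matches the mm dimensions, user units are millimetres directly. The only transform is the Y-flip y_m = 213.9069 − y_svg.

Shape 1 is a circle drawn with `<circle>`. Its stroke #ff0000 means engrave at S208, F1968. After flipping Y the toolpath is (30.5678,42.8791) → (28.0832,50.5258) → (21.5786,55.2517) → (13.5384,55.2517) → (7.0338,50.5258) → (4.5492,42.8791) → (7.0338,35.2324) → (13.5384,30.5065) → (21.5786,30.5065) → (28.0832,35.2324) → (30.5678,42.8791), returning to the start.

Shape 2 is a rectangle drawn with `<rect>`. Its stroke #000000 means score at S636, F2235. After flipping Y the toolpath is (57.4701,137.1733) → (114.1158,137.1733) → (114.1158,86.4845) → (57.4701,86.4845) → (57.4701,137.1733), returning to the start.

Shape 3 is a quadratic bezier drawn with `<path>`. Its stroke #ff0000 means engrave at S208, F1968. After flipping Y the toolpath is (102.3255,60.8013) → (108.2340,47.3571) → (111.8646,37.0537) → (113.2170,29.8912) → (112.2915,25.8695) → (109.0879,24.9886).

Shape 4 is a regular polygon drawn with `<path>`. Its stroke #000000 means score at S636, F2235. After flipping Y the toolpath is (93.9764,73.9206) → (115.0859,61.9375) → (121.5392,38.5374) → (109.5561,17.4279) → (86.1560,10.9746) → (65.0465,22.9577) → (58.5932,46.3578) → (70.5763,67.4673) → (93.9764,73.9206), returning to the start.

Shape 5 is a rectangle drawn with `<path>`. Its stroke #ff0000 means engrave at S208, F1968. After flipping Y the toolpath is (18.2365,136.4723) → (30.6005,136.4723) → (30.6005,71.9191) → (18.2365,71.9191) → (18.2365,136.4723), returning to the start.

Shape 6 is a closed polygon drawn with `<polygon>`. Its stroke #ff8800 means cut at S817, F824. After flipping Y the toolpath is (16.8027,6.5797) → (22.8025,173.0852) → (23.1093,97.0520) → (16.8027,6.5797), returning to the start.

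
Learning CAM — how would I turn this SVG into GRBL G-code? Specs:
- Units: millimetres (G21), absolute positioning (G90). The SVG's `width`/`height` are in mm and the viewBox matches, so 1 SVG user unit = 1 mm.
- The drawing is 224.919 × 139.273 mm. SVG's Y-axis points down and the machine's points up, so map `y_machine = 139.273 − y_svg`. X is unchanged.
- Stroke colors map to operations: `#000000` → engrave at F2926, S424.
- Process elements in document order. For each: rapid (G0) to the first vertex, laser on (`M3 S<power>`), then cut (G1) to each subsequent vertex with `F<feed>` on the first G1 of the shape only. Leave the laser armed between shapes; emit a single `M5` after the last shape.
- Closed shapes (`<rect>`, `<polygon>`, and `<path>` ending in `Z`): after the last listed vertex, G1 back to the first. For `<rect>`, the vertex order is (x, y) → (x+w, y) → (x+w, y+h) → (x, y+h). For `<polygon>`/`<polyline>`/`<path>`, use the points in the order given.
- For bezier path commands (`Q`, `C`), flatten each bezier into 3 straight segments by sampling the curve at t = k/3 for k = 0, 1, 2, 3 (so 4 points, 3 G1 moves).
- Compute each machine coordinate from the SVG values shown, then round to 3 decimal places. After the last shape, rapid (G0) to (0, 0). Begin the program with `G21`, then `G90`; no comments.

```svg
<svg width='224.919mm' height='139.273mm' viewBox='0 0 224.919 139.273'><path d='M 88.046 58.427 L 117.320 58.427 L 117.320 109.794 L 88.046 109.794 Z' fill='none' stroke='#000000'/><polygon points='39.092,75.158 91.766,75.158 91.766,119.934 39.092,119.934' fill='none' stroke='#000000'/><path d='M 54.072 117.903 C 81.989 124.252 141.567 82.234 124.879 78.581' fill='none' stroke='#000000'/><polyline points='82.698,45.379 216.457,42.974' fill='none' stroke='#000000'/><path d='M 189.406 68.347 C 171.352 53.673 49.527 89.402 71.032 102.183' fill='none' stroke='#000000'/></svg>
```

G21
G90
G0 X88.046 Y80.846
M3 S424
G1 X117.320 Y80.846 F2926
G1 X117.320 Y29.479
G1 X88.046 Y29.479
G1 X88.046 Y80.846
G0 X39.092 Y64.115
M3 S424
G1 X91.766 Y64.115 F2926
G1 X91.766 Y19.339
G1 X39.092 Y19.339
G1 X39.092 Y64.115
G0 X54.072 Y21.370
M3 S424
G1 X88.545 Y27.931 F2926
G1 X120.142 Y47.463
G1 X124.879 Y60.692
G0 X82.698 Y93.894
M3 S424
G1 X216.457 Y96.299 F2926
G0 X189.406 Y70.926
M3 S424
G1 X145.914 Y71.516 F2926
G1 X88.152 Y54.804
G1 X71.032 Y37.090
M5
G0 X0.000 Y0.000

Since the viewBox matches the mm dimensions, user units are millimetres directly. The only transform is the Y-flip y_m = 139.273 − y_svg.

Shape 1 is a rectangle drawn with `<path>`. Its stroke #000000 means engrave at S424, F2926. After flipping Y the toolpath is (88.046,80.846) → (117.320,80.846) → (117.320,29.479) → (88.046,29.479) → (88.046,80.846), returning to the start.

Shape 2 is a rectangle drawn with `<polygon>`. Its stroke #000000 means engrave at S424, F2926. After flipping Y the toolpath is (39.092,64.115) → (91.766,64.115) → (91.766,19.339) → (39.092,19.339) → (39.092,64.115), returning to the start.

Shape 3 is a cubic bezier drawn with `<path>`. Its stroke #000000 means engrave at S424, F2926. After flipping Y the toolpath is (54.072,21.370) → (88.545,27.931) → (120.142,47.463) → (124.879,60.692).

Shape 4 is a line segment drawn with `<polyline>`. Its stroke #000000 means engrave at S424, F2926. After flipping Y the toolpath is (82.698,93.894) → (216.457,96.299).

Shape 5 is a cubic bezier drawn with `<path>`. Its stroke #000000 means engrave at S424, F2926. After flipping Y the toolpath is (189.406,70.926) → (145.914,71.516) → (88.152,54.804) → (71.032,37.090).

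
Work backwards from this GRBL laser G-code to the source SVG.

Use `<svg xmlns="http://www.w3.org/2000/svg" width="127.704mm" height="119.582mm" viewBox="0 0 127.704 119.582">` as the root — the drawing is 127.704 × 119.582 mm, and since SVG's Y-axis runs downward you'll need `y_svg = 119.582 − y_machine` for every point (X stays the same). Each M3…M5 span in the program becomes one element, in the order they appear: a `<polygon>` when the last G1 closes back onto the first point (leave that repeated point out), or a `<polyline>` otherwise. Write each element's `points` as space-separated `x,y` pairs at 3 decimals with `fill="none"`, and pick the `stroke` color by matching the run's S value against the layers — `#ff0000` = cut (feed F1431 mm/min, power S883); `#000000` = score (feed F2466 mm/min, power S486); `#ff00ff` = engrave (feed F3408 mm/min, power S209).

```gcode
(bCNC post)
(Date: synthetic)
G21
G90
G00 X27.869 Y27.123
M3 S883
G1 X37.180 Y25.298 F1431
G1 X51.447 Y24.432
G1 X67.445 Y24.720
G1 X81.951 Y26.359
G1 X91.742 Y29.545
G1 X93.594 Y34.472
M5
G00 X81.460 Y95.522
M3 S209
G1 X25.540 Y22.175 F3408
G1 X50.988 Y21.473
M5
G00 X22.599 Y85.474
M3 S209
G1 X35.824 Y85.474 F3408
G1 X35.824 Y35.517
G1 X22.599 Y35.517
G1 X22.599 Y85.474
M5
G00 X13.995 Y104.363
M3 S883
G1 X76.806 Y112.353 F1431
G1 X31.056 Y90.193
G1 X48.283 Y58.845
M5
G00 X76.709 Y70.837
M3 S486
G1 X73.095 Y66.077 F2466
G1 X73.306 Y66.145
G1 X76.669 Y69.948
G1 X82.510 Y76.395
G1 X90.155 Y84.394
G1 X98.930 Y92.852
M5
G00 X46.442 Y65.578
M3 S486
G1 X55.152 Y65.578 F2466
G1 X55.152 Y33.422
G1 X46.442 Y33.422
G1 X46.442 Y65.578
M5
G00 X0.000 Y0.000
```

<svg xmlns="http://www.w3.org/2000/svg" width="127.704mm" height="119.582mm" viewBox="0 0 127.704 119.582">
  <polyline points="27.869,92.459 37.180,94.284 51.447,95.150 67.445,94.862 81.951,93.223 91.742,90.037 93.594,85.110" fill="none" stroke="#ff0000"/>
  <polyline points="81.460,24.060 25.540,97.407 50.988,98.109" fill="none" stroke="#ff00ff"/>
  <polygon points="22.599,34.108 35.824,34.108 35.824,84.065 22.599,84.065" fill="none" stroke="#ff00ff"/>
  <polyline points="13.995,15.219 76.806,7.229 31.056,29.389 48.283,60.737" fill="none" stroke="#ff0000"/>
  <polyline points="76.709,48.745 73.095,53.505 73.306,53.437 76.669,49.634 82.510,43.187 90.155,35.188 98.930,26.730" fill="none" stroke="#000000"/>
  <polygon points="46.442,54.004 55.152,54.004 55.152,86.160 46.442,86.160" fill="none" stroke="#000000"/>
</svg>

Machine Y-up, SVG Y-down with viewBox height 119.582, so y_svg = 119.582 − y_machine; X carries over.

Run 1: power S883 maps to stroke `#ff0000` (cut). The run is open, so emit a `<polyline>` with points (Y-flipped): 27.869,92.459 37.180,94.284 51.447,95.150 67.445,94.862 81.951,93.223 91.742,90.037 93.594,85.110.

Run 2: power S209 maps to stroke `#ff00ff` (engrave). The run is open, so emit a `<polyline>` with points (Y-flipped): 81.460,24.060 25.540,97.407 50.988,98.109.

Run 3: power S209 maps to stroke `#ff00ff` (engrave). The run returns to its start, so emit a `<polygon>` with points (Y-flipped): 22.599,34.108 35.824,34.108 35.824,84.065 22.599,84.065.

Run 4: the run's S883 means `#ff0000` (cut). The run is open, so emit a `<polyline>` with points (Y-flipped): 13.995,15.219 76.806,7.229 31.056,29.389 48.283,60.737.

Run 5: the run's S486 means `#000000` (score). The run is open, so emit a `<polyline>` with points (Y-flipped): 76.709,48.745 73.095,53.505 73.306,53.437 76.669,49.634 82.510,43.187 90.155,35.188 98.930,26.730.

Run 6: S486 ⇒ score layer `#000000`. The run returns to its start, so emit a `<polygon>` with points (Y-flipped): 46.442,54.004 55.152,54.004 55.152,86.160 46.442,86.160.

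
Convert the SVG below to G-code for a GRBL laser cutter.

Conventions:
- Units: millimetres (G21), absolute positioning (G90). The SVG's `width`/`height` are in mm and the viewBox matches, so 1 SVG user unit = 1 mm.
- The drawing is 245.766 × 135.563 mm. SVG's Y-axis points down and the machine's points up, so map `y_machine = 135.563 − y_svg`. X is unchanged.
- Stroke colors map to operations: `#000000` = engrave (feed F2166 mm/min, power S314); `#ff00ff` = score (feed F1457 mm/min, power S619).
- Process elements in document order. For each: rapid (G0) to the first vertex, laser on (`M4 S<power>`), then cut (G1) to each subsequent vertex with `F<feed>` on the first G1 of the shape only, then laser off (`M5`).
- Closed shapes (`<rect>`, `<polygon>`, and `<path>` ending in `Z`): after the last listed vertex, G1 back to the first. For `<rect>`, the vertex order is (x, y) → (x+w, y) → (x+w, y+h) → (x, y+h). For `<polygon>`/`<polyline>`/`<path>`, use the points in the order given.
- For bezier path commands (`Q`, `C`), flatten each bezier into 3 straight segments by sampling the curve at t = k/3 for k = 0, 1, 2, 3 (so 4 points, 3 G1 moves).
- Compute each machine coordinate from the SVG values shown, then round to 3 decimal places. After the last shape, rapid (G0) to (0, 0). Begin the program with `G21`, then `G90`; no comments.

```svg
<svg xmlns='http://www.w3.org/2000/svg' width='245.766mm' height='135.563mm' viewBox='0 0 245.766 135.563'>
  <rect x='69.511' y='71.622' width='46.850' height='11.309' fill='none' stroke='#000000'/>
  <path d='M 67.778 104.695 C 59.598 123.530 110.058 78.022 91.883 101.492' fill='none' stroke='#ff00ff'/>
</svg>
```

G21
G90
G0 X69.511 Y63.941
M4 S314
G1 X116.361 Y63.941 F2166
G1 X116.361 Y52.632
G1 X69.511 Y52.632
G1 X69.511 Y63.941
M5
G0 X67.778 Y30.868
M4 S619
G1 X74.431 Y28.543 F1457
G1 X91.894 Y39.486
G1 X91.883 Y34.071
M5
G0 X0.000 Y0.000

1 u = 1 mm; y_m = 135.563 − y.

[1] `<rect>` rectangle, #000000→engrave S314 F2166: (69.511,63.941) → (116.361,63.941) → (116.361,52.632) → (69.511,52.632) → (69.511,63.941) (closed)

[2] `<path>` cubic bezier, #ff00ff→score S619 F1457: (67.778,30.868) → (74.431,28.543) → (91.894,39.486) → (91.883,34.071)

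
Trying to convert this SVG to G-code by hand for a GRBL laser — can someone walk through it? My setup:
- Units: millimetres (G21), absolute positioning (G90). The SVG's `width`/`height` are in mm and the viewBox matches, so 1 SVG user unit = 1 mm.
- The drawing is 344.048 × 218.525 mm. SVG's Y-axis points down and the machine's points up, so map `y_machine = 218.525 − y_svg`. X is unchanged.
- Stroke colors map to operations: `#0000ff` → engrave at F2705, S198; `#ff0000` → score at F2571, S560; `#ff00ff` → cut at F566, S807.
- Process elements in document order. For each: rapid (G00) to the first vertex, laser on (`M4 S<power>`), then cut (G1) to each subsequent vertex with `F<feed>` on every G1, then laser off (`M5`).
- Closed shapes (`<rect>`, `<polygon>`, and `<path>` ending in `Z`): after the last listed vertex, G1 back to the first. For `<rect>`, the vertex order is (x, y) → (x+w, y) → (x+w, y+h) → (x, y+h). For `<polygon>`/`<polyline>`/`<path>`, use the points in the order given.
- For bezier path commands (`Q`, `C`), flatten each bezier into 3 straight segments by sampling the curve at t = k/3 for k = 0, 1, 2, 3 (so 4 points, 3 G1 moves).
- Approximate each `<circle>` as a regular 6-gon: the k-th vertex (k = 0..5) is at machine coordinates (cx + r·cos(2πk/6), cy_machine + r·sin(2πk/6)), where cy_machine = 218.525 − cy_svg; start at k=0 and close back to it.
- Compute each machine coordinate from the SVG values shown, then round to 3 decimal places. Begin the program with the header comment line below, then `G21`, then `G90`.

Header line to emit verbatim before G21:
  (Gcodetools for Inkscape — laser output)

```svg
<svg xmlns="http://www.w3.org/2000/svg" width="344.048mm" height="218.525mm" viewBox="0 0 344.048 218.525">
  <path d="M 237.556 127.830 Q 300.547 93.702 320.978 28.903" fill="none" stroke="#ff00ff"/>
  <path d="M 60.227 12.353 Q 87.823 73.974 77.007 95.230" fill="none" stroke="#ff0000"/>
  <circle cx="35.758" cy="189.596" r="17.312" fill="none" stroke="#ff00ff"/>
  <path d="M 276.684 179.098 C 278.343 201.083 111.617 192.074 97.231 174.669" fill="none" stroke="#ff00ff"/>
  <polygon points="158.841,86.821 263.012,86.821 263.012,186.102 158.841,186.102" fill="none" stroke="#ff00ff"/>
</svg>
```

Since the viewBox matches the mm dimensions, user units are millimetres directly. The only transform is the Y-flip y_m = 218.525 − y_svg.

Shape 1 is a quadratic bezier drawn with `<path>`. Its stroke #ff00ff means cut at S807, F566. After flipping Y the toolpath is (237.556,90.695) → (274.821,116.855) → (302.628,149.831) → (320.978,189.622).

Shape 2 is a quadratic bezier drawn with `<path>`. Its stroke #ff0000 means score at S560, F2571. After flipping Y the toolpath is (60.227,206.172) → (74.356,169.576) → (79.950,141.951) → (77.007,123.295).

Shape 3 is a circle drawn with `<circle>`. Its stroke #ff00ff means cut at S807, F566. After flipping Y the toolpath is (53.070,28.929) → (44.414,43.922) → (27.102,43.922) → (18.446,28.929) → (27.102,13.936) → (44.414,13.936) → (53.070,28.929), returning to the start.

Shape 4 is a cubic bezier drawn with `<path>`. Its stroke #ff00ff means cut at S807, F566. After flipping Y the toolpath is (276.684,39.427) → (234.093,26.936) → (150.518,30.087) → (97.231,43.856).

Shape 5 is a rectangle drawn with `<polygon>`. Its stroke #ff00ff means cut at S807, F566. After flipping Y the toolpath is (158.841,131.704) → (263.012,131.704) → (263.012,32.423) → (158.841,32.423) → (158.841,131.704), returning to the start.

(Gcodetools for Inkscape — laser output)
G21
G90
G00 X237.556 Y90.695
M4 S807
G1 X274.821 Y116.855 F566
G1 X302.628 Y149.831 F566
G1 X320.978 Y189.622 F566
M5
G00 X60.227 Y206.172
M4 S560
G1 X74.356 Y169.576 F2571
G1 X79.950 Y141.951 F2571
G1 X77.007 Y123.295 F2571
M5
G00 X53.070 Y28.929
M4 S807
G1 X44.414 Y43.922 F566
G1 X27.102 Y43.922 F566
G1 X18.446 Y28.929 F566
G1 X27.102 Y13.936 F566
G1 X44.414 Y13.936 F566
G1 X53.070 Y28.929 F566
M5
G00 X276.684 Y39.427
M4 S807
G1 X234.093 Y26.936 F566
G1 X150.518 Y30.087 F566
G1 X97.231 Y43.856 F566
M5
G00 X158.841 Y131.704
M4 S807
G1 X263.012 Y131.704 F566
G1 X263.012 Y32.423 F566
G1 X158.841 Y32.423 F566
G1 X158.841 Y131.704 F566
M5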